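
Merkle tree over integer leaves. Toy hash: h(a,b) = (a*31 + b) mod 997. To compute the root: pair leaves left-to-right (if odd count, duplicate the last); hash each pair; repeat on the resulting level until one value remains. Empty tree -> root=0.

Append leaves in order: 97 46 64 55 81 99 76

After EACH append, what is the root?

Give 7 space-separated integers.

Answer: 97 62 979 970 353 929 751

Derivation:
After append 97 (leaves=[97]):
  L0: [97]
  root=97
After append 46 (leaves=[97, 46]):
  L0: [97, 46]
  L1: h(97,46)=(97*31+46)%997=62 -> [62]
  root=62
After append 64 (leaves=[97, 46, 64]):
  L0: [97, 46, 64]
  L1: h(97,46)=(97*31+46)%997=62 h(64,64)=(64*31+64)%997=54 -> [62, 54]
  L2: h(62,54)=(62*31+54)%997=979 -> [979]
  root=979
After append 55 (leaves=[97, 46, 64, 55]):
  L0: [97, 46, 64, 55]
  L1: h(97,46)=(97*31+46)%997=62 h(64,55)=(64*31+55)%997=45 -> [62, 45]
  L2: h(62,45)=(62*31+45)%997=970 -> [970]
  root=970
After append 81 (leaves=[97, 46, 64, 55, 81]):
  L0: [97, 46, 64, 55, 81]
  L1: h(97,46)=(97*31+46)%997=62 h(64,55)=(64*31+55)%997=45 h(81,81)=(81*31+81)%997=598 -> [62, 45, 598]
  L2: h(62,45)=(62*31+45)%997=970 h(598,598)=(598*31+598)%997=193 -> [970, 193]
  L3: h(970,193)=(970*31+193)%997=353 -> [353]
  root=353
After append 99 (leaves=[97, 46, 64, 55, 81, 99]):
  L0: [97, 46, 64, 55, 81, 99]
  L1: h(97,46)=(97*31+46)%997=62 h(64,55)=(64*31+55)%997=45 h(81,99)=(81*31+99)%997=616 -> [62, 45, 616]
  L2: h(62,45)=(62*31+45)%997=970 h(616,616)=(616*31+616)%997=769 -> [970, 769]
  L3: h(970,769)=(970*31+769)%997=929 -> [929]
  root=929
After append 76 (leaves=[97, 46, 64, 55, 81, 99, 76]):
  L0: [97, 46, 64, 55, 81, 99, 76]
  L1: h(97,46)=(97*31+46)%997=62 h(64,55)=(64*31+55)%997=45 h(81,99)=(81*31+99)%997=616 h(76,76)=(76*31+76)%997=438 -> [62, 45, 616, 438]
  L2: h(62,45)=(62*31+45)%997=970 h(616,438)=(616*31+438)%997=591 -> [970, 591]
  L3: h(970,591)=(970*31+591)%997=751 -> [751]
  root=751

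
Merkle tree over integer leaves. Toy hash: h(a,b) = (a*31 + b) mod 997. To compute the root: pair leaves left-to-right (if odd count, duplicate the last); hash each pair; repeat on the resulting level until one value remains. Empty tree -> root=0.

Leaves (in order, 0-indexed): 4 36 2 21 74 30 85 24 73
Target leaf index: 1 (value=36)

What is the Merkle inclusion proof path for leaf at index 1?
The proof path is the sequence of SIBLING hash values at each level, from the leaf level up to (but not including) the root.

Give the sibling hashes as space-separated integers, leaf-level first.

Answer: 4 83 925 261

Derivation:
L0 (leaves): [4, 36, 2, 21, 74, 30, 85, 24, 73], target index=1
L1: h(4,36)=(4*31+36)%997=160 [pair 0] h(2,21)=(2*31+21)%997=83 [pair 1] h(74,30)=(74*31+30)%997=330 [pair 2] h(85,24)=(85*31+24)%997=665 [pair 3] h(73,73)=(73*31+73)%997=342 [pair 4] -> [160, 83, 330, 665, 342]
  Sibling for proof at L0: 4
L2: h(160,83)=(160*31+83)%997=58 [pair 0] h(330,665)=(330*31+665)%997=925 [pair 1] h(342,342)=(342*31+342)%997=974 [pair 2] -> [58, 925, 974]
  Sibling for proof at L1: 83
L3: h(58,925)=(58*31+925)%997=729 [pair 0] h(974,974)=(974*31+974)%997=261 [pair 1] -> [729, 261]
  Sibling for proof at L2: 925
L4: h(729,261)=(729*31+261)%997=926 [pair 0] -> [926]
  Sibling for proof at L3: 261
Root: 926
Proof path (sibling hashes from leaf to root): [4, 83, 925, 261]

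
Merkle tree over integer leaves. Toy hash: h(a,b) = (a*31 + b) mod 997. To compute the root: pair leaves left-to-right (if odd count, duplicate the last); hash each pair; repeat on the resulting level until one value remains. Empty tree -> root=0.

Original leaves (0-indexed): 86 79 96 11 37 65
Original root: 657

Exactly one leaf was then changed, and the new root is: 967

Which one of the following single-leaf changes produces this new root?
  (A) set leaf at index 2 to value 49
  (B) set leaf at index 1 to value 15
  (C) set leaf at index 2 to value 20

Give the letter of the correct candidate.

Original leaves: [86, 79, 96, 11, 37, 65]
Target new root: 967
Try each candidate change and compute the resulting root:
Candidate A: set leaf[2] = 49 -> leaves = [86, 79, 49, 11, 37, 65]
  L0: [86, 79, 49, 11, 37, 65]
  L1: h(86,79)=(86*31+79)%997=751 h(49,11)=(49*31+11)%997=533 h(37,65)=(37*31+65)%997=215 -> [751, 533, 215]
  L2: h(751,533)=(751*31+533)%997=883 h(215,215)=(215*31+215)%997=898 -> [883, 898]
  L3: h(883,898)=(883*31+898)%997=355 -> [355]
  root = 355 != target 967
Candidate B: set leaf[1] = 15 -> leaves = [86, 15, 96, 11, 37, 65]
  L0: [86, 15, 96, 11, 37, 65]
  L1: h(86,15)=(86*31+15)%997=687 h(96,11)=(96*31+11)%997=993 h(37,65)=(37*31+65)%997=215 -> [687, 993, 215]
  L2: h(687,993)=(687*31+993)%997=356 h(215,215)=(215*31+215)%997=898 -> [356, 898]
  L3: h(356,898)=(356*31+898)%997=967 -> [967]
  root = 967 == target 967  ** MATCH **
Candidate C: set leaf[2] = 20 -> leaves = [86, 79, 20, 11, 37, 65]
  L0: [86, 79, 20, 11, 37, 65]
  L1: h(86,79)=(86*31+79)%997=751 h(20,11)=(20*31+11)%997=631 h(37,65)=(37*31+65)%997=215 -> [751, 631, 215]
  L2: h(751,631)=(751*31+631)%997=981 h(215,215)=(215*31+215)%997=898 -> [981, 898]
  L3: h(981,898)=(981*31+898)%997=402 -> [402]
  root = 402 != target 967
Candidate B produces the target root.

Answer: B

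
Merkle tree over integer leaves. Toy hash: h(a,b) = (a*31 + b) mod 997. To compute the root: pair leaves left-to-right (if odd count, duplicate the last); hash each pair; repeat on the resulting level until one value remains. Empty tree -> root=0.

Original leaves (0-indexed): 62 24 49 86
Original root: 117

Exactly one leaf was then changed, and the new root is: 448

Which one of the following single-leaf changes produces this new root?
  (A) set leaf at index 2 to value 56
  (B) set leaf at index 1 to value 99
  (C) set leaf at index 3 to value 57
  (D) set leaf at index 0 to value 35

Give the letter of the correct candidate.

Original leaves: [62, 24, 49, 86]
Target new root: 448
Try each candidate change and compute the resulting root:
Candidate A: set leaf[2] = 56 -> leaves = [62, 24, 56, 86]
  L0: [62, 24, 56, 86]
  L1: h(62,24)=(62*31+24)%997=949 h(56,86)=(56*31+86)%997=825 -> [949, 825]
  L2: h(949,825)=(949*31+825)%997=334 -> [334]
  root = 334 != target 448
Candidate B: set leaf[1] = 99 -> leaves = [62, 99, 49, 86]
  L0: [62, 99, 49, 86]
  L1: h(62,99)=(62*31+99)%997=27 h(49,86)=(49*31+86)%997=608 -> [27, 608]
  L2: h(27,608)=(27*31+608)%997=448 -> [448]
  root = 448 == target 448  ** MATCH **
Candidate C: set leaf[3] = 57 -> leaves = [62, 24, 49, 57]
  L0: [62, 24, 49, 57]
  L1: h(62,24)=(62*31+24)%997=949 h(49,57)=(49*31+57)%997=579 -> [949, 579]
  L2: h(949,579)=(949*31+579)%997=88 -> [88]
  root = 88 != target 448
Candidate D: set leaf[0] = 35 -> leaves = [35, 24, 49, 86]
  L0: [35, 24, 49, 86]
  L1: h(35,24)=(35*31+24)%997=112 h(49,86)=(49*31+86)%997=608 -> [112, 608]
  L2: h(112,608)=(112*31+608)%997=92 -> [92]
  root = 92 != target 448
Candidate B produces the target root.

Answer: B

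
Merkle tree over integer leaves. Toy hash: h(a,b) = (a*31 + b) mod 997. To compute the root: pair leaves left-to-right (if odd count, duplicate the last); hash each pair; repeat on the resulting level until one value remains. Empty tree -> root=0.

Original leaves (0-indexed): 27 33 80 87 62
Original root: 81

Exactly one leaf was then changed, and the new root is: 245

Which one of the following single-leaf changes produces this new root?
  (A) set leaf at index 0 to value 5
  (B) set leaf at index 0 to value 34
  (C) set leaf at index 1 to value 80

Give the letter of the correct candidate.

Original leaves: [27, 33, 80, 87, 62]
Target new root: 245
Try each candidate change and compute the resulting root:
Candidate A: set leaf[0] = 5 -> leaves = [5, 33, 80, 87, 62]
  L0: [5, 33, 80, 87, 62]
  L1: h(5,33)=(5*31+33)%997=188 h(80,87)=(80*31+87)%997=573 h(62,62)=(62*31+62)%997=987 -> [188, 573, 987]
  L2: h(188,573)=(188*31+573)%997=419 h(987,987)=(987*31+987)%997=677 -> [419, 677]
  L3: h(419,677)=(419*31+677)%997=705 -> [705]
  root = 705 != target 245
Candidate B: set leaf[0] = 34 -> leaves = [34, 33, 80, 87, 62]
  L0: [34, 33, 80, 87, 62]
  L1: h(34,33)=(34*31+33)%997=90 h(80,87)=(80*31+87)%997=573 h(62,62)=(62*31+62)%997=987 -> [90, 573, 987]
  L2: h(90,573)=(90*31+573)%997=372 h(987,987)=(987*31+987)%997=677 -> [372, 677]
  L3: h(372,677)=(372*31+677)%997=245 -> [245]
  root = 245 == target 245  ** MATCH **
Candidate C: set leaf[1] = 80 -> leaves = [27, 80, 80, 87, 62]
  L0: [27, 80, 80, 87, 62]
  L1: h(27,80)=(27*31+80)%997=917 h(80,87)=(80*31+87)%997=573 h(62,62)=(62*31+62)%997=987 -> [917, 573, 987]
  L2: h(917,573)=(917*31+573)%997=87 h(987,987)=(987*31+987)%997=677 -> [87, 677]
  L3: h(87,677)=(87*31+677)%997=383 -> [383]
  root = 383 != target 245
Candidate B produces the target root.

Answer: B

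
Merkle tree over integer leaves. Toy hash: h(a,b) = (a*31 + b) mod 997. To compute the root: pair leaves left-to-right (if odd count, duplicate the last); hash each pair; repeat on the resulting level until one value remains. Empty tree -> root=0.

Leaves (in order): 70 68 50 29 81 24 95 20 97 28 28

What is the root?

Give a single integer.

Answer: 56

Derivation:
L0: [70, 68, 50, 29, 81, 24, 95, 20, 97, 28, 28]
L1: h(70,68)=(70*31+68)%997=244 h(50,29)=(50*31+29)%997=582 h(81,24)=(81*31+24)%997=541 h(95,20)=(95*31+20)%997=971 h(97,28)=(97*31+28)%997=44 h(28,28)=(28*31+28)%997=896 -> [244, 582, 541, 971, 44, 896]
L2: h(244,582)=(244*31+582)%997=170 h(541,971)=(541*31+971)%997=793 h(44,896)=(44*31+896)%997=266 -> [170, 793, 266]
L3: h(170,793)=(170*31+793)%997=81 h(266,266)=(266*31+266)%997=536 -> [81, 536]
L4: h(81,536)=(81*31+536)%997=56 -> [56]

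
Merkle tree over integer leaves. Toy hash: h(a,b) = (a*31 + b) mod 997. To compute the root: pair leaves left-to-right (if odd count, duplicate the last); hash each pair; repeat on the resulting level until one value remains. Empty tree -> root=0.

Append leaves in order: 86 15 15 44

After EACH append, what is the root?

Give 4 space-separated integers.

Answer: 86 687 840 869

Derivation:
After append 86 (leaves=[86]):
  L0: [86]
  root=86
After append 15 (leaves=[86, 15]):
  L0: [86, 15]
  L1: h(86,15)=(86*31+15)%997=687 -> [687]
  root=687
After append 15 (leaves=[86, 15, 15]):
  L0: [86, 15, 15]
  L1: h(86,15)=(86*31+15)%997=687 h(15,15)=(15*31+15)%997=480 -> [687, 480]
  L2: h(687,480)=(687*31+480)%997=840 -> [840]
  root=840
After append 44 (leaves=[86, 15, 15, 44]):
  L0: [86, 15, 15, 44]
  L1: h(86,15)=(86*31+15)%997=687 h(15,44)=(15*31+44)%997=509 -> [687, 509]
  L2: h(687,509)=(687*31+509)%997=869 -> [869]
  root=869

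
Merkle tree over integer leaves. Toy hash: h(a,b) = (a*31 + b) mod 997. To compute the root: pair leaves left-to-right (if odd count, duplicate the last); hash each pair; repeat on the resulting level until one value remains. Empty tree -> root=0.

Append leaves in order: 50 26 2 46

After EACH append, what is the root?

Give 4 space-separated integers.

Answer: 50 579 67 111

Derivation:
After append 50 (leaves=[50]):
  L0: [50]
  root=50
After append 26 (leaves=[50, 26]):
  L0: [50, 26]
  L1: h(50,26)=(50*31+26)%997=579 -> [579]
  root=579
After append 2 (leaves=[50, 26, 2]):
  L0: [50, 26, 2]
  L1: h(50,26)=(50*31+26)%997=579 h(2,2)=(2*31+2)%997=64 -> [579, 64]
  L2: h(579,64)=(579*31+64)%997=67 -> [67]
  root=67
After append 46 (leaves=[50, 26, 2, 46]):
  L0: [50, 26, 2, 46]
  L1: h(50,26)=(50*31+26)%997=579 h(2,46)=(2*31+46)%997=108 -> [579, 108]
  L2: h(579,108)=(579*31+108)%997=111 -> [111]
  root=111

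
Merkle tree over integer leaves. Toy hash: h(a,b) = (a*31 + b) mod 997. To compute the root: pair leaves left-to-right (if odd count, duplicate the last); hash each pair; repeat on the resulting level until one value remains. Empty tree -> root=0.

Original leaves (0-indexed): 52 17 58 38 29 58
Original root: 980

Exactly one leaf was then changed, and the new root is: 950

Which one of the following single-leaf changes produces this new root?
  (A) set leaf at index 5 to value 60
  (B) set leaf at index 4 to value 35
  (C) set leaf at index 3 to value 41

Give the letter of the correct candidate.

Answer: B

Derivation:
Original leaves: [52, 17, 58, 38, 29, 58]
Target new root: 950
Try each candidate change and compute the resulting root:
Candidate A: set leaf[5] = 60 -> leaves = [52, 17, 58, 38, 29, 60]
  L0: [52, 17, 58, 38, 29, 60]
  L1: h(52,17)=(52*31+17)%997=632 h(58,38)=(58*31+38)%997=839 h(29,60)=(29*31+60)%997=959 -> [632, 839, 959]
  L2: h(632,839)=(632*31+839)%997=491 h(959,959)=(959*31+959)%997=778 -> [491, 778]
  L3: h(491,778)=(491*31+778)%997=47 -> [47]
  root = 47 != target 950
Candidate B: set leaf[4] = 35 -> leaves = [52, 17, 58, 38, 35, 58]
  L0: [52, 17, 58, 38, 35, 58]
  L1: h(52,17)=(52*31+17)%997=632 h(58,38)=(58*31+38)%997=839 h(35,58)=(35*31+58)%997=146 -> [632, 839, 146]
  L2: h(632,839)=(632*31+839)%997=491 h(146,146)=(146*31+146)%997=684 -> [491, 684]
  L3: h(491,684)=(491*31+684)%997=950 -> [950]
  root = 950 == target 950  ** MATCH **
Candidate C: set leaf[3] = 41 -> leaves = [52, 17, 58, 41, 29, 58]
  L0: [52, 17, 58, 41, 29, 58]
  L1: h(52,17)=(52*31+17)%997=632 h(58,41)=(58*31+41)%997=842 h(29,58)=(29*31+58)%997=957 -> [632, 842, 957]
  L2: h(632,842)=(632*31+842)%997=494 h(957,957)=(957*31+957)%997=714 -> [494, 714]
  L3: h(494,714)=(494*31+714)%997=76 -> [76]
  root = 76 != target 950
Candidate B produces the target root.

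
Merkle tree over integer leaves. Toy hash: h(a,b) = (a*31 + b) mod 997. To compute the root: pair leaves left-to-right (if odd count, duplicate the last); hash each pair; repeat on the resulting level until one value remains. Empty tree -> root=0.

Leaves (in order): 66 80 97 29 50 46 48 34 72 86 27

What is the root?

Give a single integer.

Answer: 420

Derivation:
L0: [66, 80, 97, 29, 50, 46, 48, 34, 72, 86, 27]
L1: h(66,80)=(66*31+80)%997=132 h(97,29)=(97*31+29)%997=45 h(50,46)=(50*31+46)%997=599 h(48,34)=(48*31+34)%997=525 h(72,86)=(72*31+86)%997=324 h(27,27)=(27*31+27)%997=864 -> [132, 45, 599, 525, 324, 864]
L2: h(132,45)=(132*31+45)%997=149 h(599,525)=(599*31+525)%997=151 h(324,864)=(324*31+864)%997=938 -> [149, 151, 938]
L3: h(149,151)=(149*31+151)%997=782 h(938,938)=(938*31+938)%997=106 -> [782, 106]
L4: h(782,106)=(782*31+106)%997=420 -> [420]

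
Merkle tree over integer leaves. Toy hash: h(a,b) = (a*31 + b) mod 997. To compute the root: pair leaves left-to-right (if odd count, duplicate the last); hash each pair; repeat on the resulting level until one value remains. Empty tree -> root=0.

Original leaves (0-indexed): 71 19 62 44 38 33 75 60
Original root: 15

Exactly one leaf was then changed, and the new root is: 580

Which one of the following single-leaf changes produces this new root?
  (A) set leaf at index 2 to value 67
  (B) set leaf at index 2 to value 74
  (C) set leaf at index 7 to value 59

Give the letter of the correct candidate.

Answer: B

Derivation:
Original leaves: [71, 19, 62, 44, 38, 33, 75, 60]
Target new root: 580
Try each candidate change and compute the resulting root:
Candidate A: set leaf[2] = 67 -> leaves = [71, 19, 67, 44, 38, 33, 75, 60]
  L0: [71, 19, 67, 44, 38, 33, 75, 60]
  L1: h(71,19)=(71*31+19)%997=226 h(67,44)=(67*31+44)%997=127 h(38,33)=(38*31+33)%997=214 h(75,60)=(75*31+60)%997=391 -> [226, 127, 214, 391]
  L2: h(226,127)=(226*31+127)%997=154 h(214,391)=(214*31+391)%997=46 -> [154, 46]
  L3: h(154,46)=(154*31+46)%997=832 -> [832]
  root = 832 != target 580
Candidate B: set leaf[2] = 74 -> leaves = [71, 19, 74, 44, 38, 33, 75, 60]
  L0: [71, 19, 74, 44, 38, 33, 75, 60]
  L1: h(71,19)=(71*31+19)%997=226 h(74,44)=(74*31+44)%997=344 h(38,33)=(38*31+33)%997=214 h(75,60)=(75*31+60)%997=391 -> [226, 344, 214, 391]
  L2: h(226,344)=(226*31+344)%997=371 h(214,391)=(214*31+391)%997=46 -> [371, 46]
  L3: h(371,46)=(371*31+46)%997=580 -> [580]
  root = 580 == target 580  ** MATCH **
Candidate C: set leaf[7] = 59 -> leaves = [71, 19, 62, 44, 38, 33, 75, 59]
  L0: [71, 19, 62, 44, 38, 33, 75, 59]
  L1: h(71,19)=(71*31+19)%997=226 h(62,44)=(62*31+44)%997=969 h(38,33)=(38*31+33)%997=214 h(75,59)=(75*31+59)%997=390 -> [226, 969, 214, 390]
  L2: h(226,969)=(226*31+969)%997=996 h(214,390)=(214*31+390)%997=45 -> [996, 45]
  L3: h(996,45)=(996*31+45)%997=14 -> [14]
  root = 14 != target 580
Candidate B produces the target root.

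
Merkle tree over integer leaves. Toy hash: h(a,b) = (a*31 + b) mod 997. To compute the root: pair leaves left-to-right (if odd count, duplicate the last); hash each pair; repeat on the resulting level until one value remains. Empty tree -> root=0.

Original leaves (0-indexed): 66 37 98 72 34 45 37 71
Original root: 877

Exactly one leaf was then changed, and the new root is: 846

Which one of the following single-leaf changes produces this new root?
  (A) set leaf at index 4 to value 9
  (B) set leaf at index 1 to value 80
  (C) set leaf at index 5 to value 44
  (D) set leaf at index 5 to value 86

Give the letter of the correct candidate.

Answer: C

Derivation:
Original leaves: [66, 37, 98, 72, 34, 45, 37, 71]
Target new root: 846
Try each candidate change and compute the resulting root:
Candidate A: set leaf[4] = 9 -> leaves = [66, 37, 98, 72, 9, 45, 37, 71]
  L0: [66, 37, 98, 72, 9, 45, 37, 71]
  L1: h(66,37)=(66*31+37)%997=89 h(98,72)=(98*31+72)%997=119 h(9,45)=(9*31+45)%997=324 h(37,71)=(37*31+71)%997=221 -> [89, 119, 324, 221]
  L2: h(89,119)=(89*31+119)%997=884 h(324,221)=(324*31+221)%997=295 -> [884, 295]
  L3: h(884,295)=(884*31+295)%997=780 -> [780]
  root = 780 != target 846
Candidate B: set leaf[1] = 80 -> leaves = [66, 80, 98, 72, 34, 45, 37, 71]
  L0: [66, 80, 98, 72, 34, 45, 37, 71]
  L1: h(66,80)=(66*31+80)%997=132 h(98,72)=(98*31+72)%997=119 h(34,45)=(34*31+45)%997=102 h(37,71)=(37*31+71)%997=221 -> [132, 119, 102, 221]
  L2: h(132,119)=(132*31+119)%997=223 h(102,221)=(102*31+221)%997=392 -> [223, 392]
  L3: h(223,392)=(223*31+392)%997=326 -> [326]
  root = 326 != target 846
Candidate C: set leaf[5] = 44 -> leaves = [66, 37, 98, 72, 34, 44, 37, 71]
  L0: [66, 37, 98, 72, 34, 44, 37, 71]
  L1: h(66,37)=(66*31+37)%997=89 h(98,72)=(98*31+72)%997=119 h(34,44)=(34*31+44)%997=101 h(37,71)=(37*31+71)%997=221 -> [89, 119, 101, 221]
  L2: h(89,119)=(89*31+119)%997=884 h(101,221)=(101*31+221)%997=361 -> [884, 361]
  L3: h(884,361)=(884*31+361)%997=846 -> [846]
  root = 846 == target 846  ** MATCH **
Candidate D: set leaf[5] = 86 -> leaves = [66, 37, 98, 72, 34, 86, 37, 71]
  L0: [66, 37, 98, 72, 34, 86, 37, 71]
  L1: h(66,37)=(66*31+37)%997=89 h(98,72)=(98*31+72)%997=119 h(34,86)=(34*31+86)%997=143 h(37,71)=(37*31+71)%997=221 -> [89, 119, 143, 221]
  L2: h(89,119)=(89*31+119)%997=884 h(143,221)=(143*31+221)%997=666 -> [884, 666]
  L3: h(884,666)=(884*31+666)%997=154 -> [154]
  root = 154 != target 846
Candidate C produces the target root.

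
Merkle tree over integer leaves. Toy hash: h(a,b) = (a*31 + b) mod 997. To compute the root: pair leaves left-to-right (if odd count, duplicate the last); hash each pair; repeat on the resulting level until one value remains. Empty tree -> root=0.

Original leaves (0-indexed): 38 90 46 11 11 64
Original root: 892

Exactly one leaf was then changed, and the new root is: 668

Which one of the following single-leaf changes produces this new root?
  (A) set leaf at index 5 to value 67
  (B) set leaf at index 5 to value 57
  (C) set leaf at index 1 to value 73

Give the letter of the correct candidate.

Original leaves: [38, 90, 46, 11, 11, 64]
Target new root: 668
Try each candidate change and compute the resulting root:
Candidate A: set leaf[5] = 67 -> leaves = [38, 90, 46, 11, 11, 67]
  L0: [38, 90, 46, 11, 11, 67]
  L1: h(38,90)=(38*31+90)%997=271 h(46,11)=(46*31+11)%997=440 h(11,67)=(11*31+67)%997=408 -> [271, 440, 408]
  L2: h(271,440)=(271*31+440)%997=865 h(408,408)=(408*31+408)%997=95 -> [865, 95]
  L3: h(865,95)=(865*31+95)%997=988 -> [988]
  root = 988 != target 668
Candidate B: set leaf[5] = 57 -> leaves = [38, 90, 46, 11, 11, 57]
  L0: [38, 90, 46, 11, 11, 57]
  L1: h(38,90)=(38*31+90)%997=271 h(46,11)=(46*31+11)%997=440 h(11,57)=(11*31+57)%997=398 -> [271, 440, 398]
  L2: h(271,440)=(271*31+440)%997=865 h(398,398)=(398*31+398)%997=772 -> [865, 772]
  L3: h(865,772)=(865*31+772)%997=668 -> [668]
  root = 668 == target 668  ** MATCH **
Candidate C: set leaf[1] = 73 -> leaves = [38, 73, 46, 11, 11, 64]
  L0: [38, 73, 46, 11, 11, 64]
  L1: h(38,73)=(38*31+73)%997=254 h(46,11)=(46*31+11)%997=440 h(11,64)=(11*31+64)%997=405 -> [254, 440, 405]
  L2: h(254,440)=(254*31+440)%997=338 h(405,405)=(405*31+405)%997=996 -> [338, 996]
  L3: h(338,996)=(338*31+996)%997=507 -> [507]
  root = 507 != target 668
Candidate B produces the target root.

Answer: B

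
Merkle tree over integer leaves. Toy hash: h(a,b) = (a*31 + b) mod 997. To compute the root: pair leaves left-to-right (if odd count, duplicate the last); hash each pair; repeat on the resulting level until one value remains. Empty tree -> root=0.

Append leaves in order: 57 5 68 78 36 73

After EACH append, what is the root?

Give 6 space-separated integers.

Answer: 57 775 279 289 958 148

Derivation:
After append 57 (leaves=[57]):
  L0: [57]
  root=57
After append 5 (leaves=[57, 5]):
  L0: [57, 5]
  L1: h(57,5)=(57*31+5)%997=775 -> [775]
  root=775
After append 68 (leaves=[57, 5, 68]):
  L0: [57, 5, 68]
  L1: h(57,5)=(57*31+5)%997=775 h(68,68)=(68*31+68)%997=182 -> [775, 182]
  L2: h(775,182)=(775*31+182)%997=279 -> [279]
  root=279
After append 78 (leaves=[57, 5, 68, 78]):
  L0: [57, 5, 68, 78]
  L1: h(57,5)=(57*31+5)%997=775 h(68,78)=(68*31+78)%997=192 -> [775, 192]
  L2: h(775,192)=(775*31+192)%997=289 -> [289]
  root=289
After append 36 (leaves=[57, 5, 68, 78, 36]):
  L0: [57, 5, 68, 78, 36]
  L1: h(57,5)=(57*31+5)%997=775 h(68,78)=(68*31+78)%997=192 h(36,36)=(36*31+36)%997=155 -> [775, 192, 155]
  L2: h(775,192)=(775*31+192)%997=289 h(155,155)=(155*31+155)%997=972 -> [289, 972]
  L3: h(289,972)=(289*31+972)%997=958 -> [958]
  root=958
After append 73 (leaves=[57, 5, 68, 78, 36, 73]):
  L0: [57, 5, 68, 78, 36, 73]
  L1: h(57,5)=(57*31+5)%997=775 h(68,78)=(68*31+78)%997=192 h(36,73)=(36*31+73)%997=192 -> [775, 192, 192]
  L2: h(775,192)=(775*31+192)%997=289 h(192,192)=(192*31+192)%997=162 -> [289, 162]
  L3: h(289,162)=(289*31+162)%997=148 -> [148]
  root=148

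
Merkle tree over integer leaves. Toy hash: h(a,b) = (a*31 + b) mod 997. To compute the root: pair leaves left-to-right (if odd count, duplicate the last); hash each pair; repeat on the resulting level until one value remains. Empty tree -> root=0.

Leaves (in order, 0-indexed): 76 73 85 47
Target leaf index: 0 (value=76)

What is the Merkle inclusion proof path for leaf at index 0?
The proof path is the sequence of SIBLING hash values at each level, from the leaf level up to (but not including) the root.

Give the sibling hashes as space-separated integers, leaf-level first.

L0 (leaves): [76, 73, 85, 47], target index=0
L1: h(76,73)=(76*31+73)%997=435 [pair 0] h(85,47)=(85*31+47)%997=688 [pair 1] -> [435, 688]
  Sibling for proof at L0: 73
L2: h(435,688)=(435*31+688)%997=215 [pair 0] -> [215]
  Sibling for proof at L1: 688
Root: 215
Proof path (sibling hashes from leaf to root): [73, 688]

Answer: 73 688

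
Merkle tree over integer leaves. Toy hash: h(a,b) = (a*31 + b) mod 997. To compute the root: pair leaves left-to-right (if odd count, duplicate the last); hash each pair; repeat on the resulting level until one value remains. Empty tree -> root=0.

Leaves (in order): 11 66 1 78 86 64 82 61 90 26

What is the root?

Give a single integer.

Answer: 106

Derivation:
L0: [11, 66, 1, 78, 86, 64, 82, 61, 90, 26]
L1: h(11,66)=(11*31+66)%997=407 h(1,78)=(1*31+78)%997=109 h(86,64)=(86*31+64)%997=736 h(82,61)=(82*31+61)%997=609 h(90,26)=(90*31+26)%997=822 -> [407, 109, 736, 609, 822]
L2: h(407,109)=(407*31+109)%997=762 h(736,609)=(736*31+609)%997=494 h(822,822)=(822*31+822)%997=382 -> [762, 494, 382]
L3: h(762,494)=(762*31+494)%997=188 h(382,382)=(382*31+382)%997=260 -> [188, 260]
L4: h(188,260)=(188*31+260)%997=106 -> [106]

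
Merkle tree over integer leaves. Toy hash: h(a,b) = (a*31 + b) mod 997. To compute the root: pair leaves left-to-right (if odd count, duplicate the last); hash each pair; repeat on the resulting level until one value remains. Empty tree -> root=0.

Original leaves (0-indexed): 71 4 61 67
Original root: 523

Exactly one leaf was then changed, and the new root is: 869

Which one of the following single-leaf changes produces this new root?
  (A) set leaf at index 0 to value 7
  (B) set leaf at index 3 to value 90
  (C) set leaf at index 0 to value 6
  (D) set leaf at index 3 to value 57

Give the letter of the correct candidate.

Answer: C

Derivation:
Original leaves: [71, 4, 61, 67]
Target new root: 869
Try each candidate change and compute the resulting root:
Candidate A: set leaf[0] = 7 -> leaves = [7, 4, 61, 67]
  L0: [7, 4, 61, 67]
  L1: h(7,4)=(7*31+4)%997=221 h(61,67)=(61*31+67)%997=961 -> [221, 961]
  L2: h(221,961)=(221*31+961)%997=833 -> [833]
  root = 833 != target 869
Candidate B: set leaf[3] = 90 -> leaves = [71, 4, 61, 90]
  L0: [71, 4, 61, 90]
  L1: h(71,4)=(71*31+4)%997=211 h(61,90)=(61*31+90)%997=984 -> [211, 984]
  L2: h(211,984)=(211*31+984)%997=546 -> [546]
  root = 546 != target 869
Candidate C: set leaf[0] = 6 -> leaves = [6, 4, 61, 67]
  L0: [6, 4, 61, 67]
  L1: h(6,4)=(6*31+4)%997=190 h(61,67)=(61*31+67)%997=961 -> [190, 961]
  L2: h(190,961)=(190*31+961)%997=869 -> [869]
  root = 869 == target 869  ** MATCH **
Candidate D: set leaf[3] = 57 -> leaves = [71, 4, 61, 57]
  L0: [71, 4, 61, 57]
  L1: h(71,4)=(71*31+4)%997=211 h(61,57)=(61*31+57)%997=951 -> [211, 951]
  L2: h(211,951)=(211*31+951)%997=513 -> [513]
  root = 513 != target 869
Candidate C produces the target root.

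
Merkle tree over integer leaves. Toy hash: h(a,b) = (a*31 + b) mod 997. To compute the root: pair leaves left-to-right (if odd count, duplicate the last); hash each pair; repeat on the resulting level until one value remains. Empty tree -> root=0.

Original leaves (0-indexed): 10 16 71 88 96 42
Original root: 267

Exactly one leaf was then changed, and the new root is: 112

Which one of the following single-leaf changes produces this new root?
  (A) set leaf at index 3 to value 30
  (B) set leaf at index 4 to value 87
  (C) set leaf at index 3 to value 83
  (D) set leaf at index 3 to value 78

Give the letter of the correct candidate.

Answer: C

Derivation:
Original leaves: [10, 16, 71, 88, 96, 42]
Target new root: 112
Try each candidate change and compute the resulting root:
Candidate A: set leaf[3] = 30 -> leaves = [10, 16, 71, 30, 96, 42]
  L0: [10, 16, 71, 30, 96, 42]
  L1: h(10,16)=(10*31+16)%997=326 h(71,30)=(71*31+30)%997=237 h(96,42)=(96*31+42)%997=27 -> [326, 237, 27]
  L2: h(326,237)=(326*31+237)%997=373 h(27,27)=(27*31+27)%997=864 -> [373, 864]
  L3: h(373,864)=(373*31+864)%997=463 -> [463]
  root = 463 != target 112
Candidate B: set leaf[4] = 87 -> leaves = [10, 16, 71, 88, 87, 42]
  L0: [10, 16, 71, 88, 87, 42]
  L1: h(10,16)=(10*31+16)%997=326 h(71,88)=(71*31+88)%997=295 h(87,42)=(87*31+42)%997=745 -> [326, 295, 745]
  L2: h(326,295)=(326*31+295)%997=431 h(745,745)=(745*31+745)%997=909 -> [431, 909]
  L3: h(431,909)=(431*31+909)%997=312 -> [312]
  root = 312 != target 112
Candidate C: set leaf[3] = 83 -> leaves = [10, 16, 71, 83, 96, 42]
  L0: [10, 16, 71, 83, 96, 42]
  L1: h(10,16)=(10*31+16)%997=326 h(71,83)=(71*31+83)%997=290 h(96,42)=(96*31+42)%997=27 -> [326, 290, 27]
  L2: h(326,290)=(326*31+290)%997=426 h(27,27)=(27*31+27)%997=864 -> [426, 864]
  L3: h(426,864)=(426*31+864)%997=112 -> [112]
  root = 112 == target 112  ** MATCH **
Candidate D: set leaf[3] = 78 -> leaves = [10, 16, 71, 78, 96, 42]
  L0: [10, 16, 71, 78, 96, 42]
  L1: h(10,16)=(10*31+16)%997=326 h(71,78)=(71*31+78)%997=285 h(96,42)=(96*31+42)%997=27 -> [326, 285, 27]
  L2: h(326,285)=(326*31+285)%997=421 h(27,27)=(27*31+27)%997=864 -> [421, 864]
  L3: h(421,864)=(421*31+864)%997=954 -> [954]
  root = 954 != target 112
Candidate C produces the target root.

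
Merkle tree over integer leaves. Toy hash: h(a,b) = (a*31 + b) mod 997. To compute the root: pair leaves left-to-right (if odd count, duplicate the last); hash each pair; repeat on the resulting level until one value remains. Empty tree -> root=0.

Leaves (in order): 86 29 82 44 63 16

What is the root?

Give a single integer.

L0: [86, 29, 82, 44, 63, 16]
L1: h(86,29)=(86*31+29)%997=701 h(82,44)=(82*31+44)%997=592 h(63,16)=(63*31+16)%997=972 -> [701, 592, 972]
L2: h(701,592)=(701*31+592)%997=389 h(972,972)=(972*31+972)%997=197 -> [389, 197]
L3: h(389,197)=(389*31+197)%997=292 -> [292]

Answer: 292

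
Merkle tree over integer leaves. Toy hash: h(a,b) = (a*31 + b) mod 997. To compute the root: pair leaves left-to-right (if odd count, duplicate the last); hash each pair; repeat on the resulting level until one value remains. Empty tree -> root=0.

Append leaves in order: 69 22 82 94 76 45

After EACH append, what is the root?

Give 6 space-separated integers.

After append 69 (leaves=[69]):
  L0: [69]
  root=69
After append 22 (leaves=[69, 22]):
  L0: [69, 22]
  L1: h(69,22)=(69*31+22)%997=167 -> [167]
  root=167
After append 82 (leaves=[69, 22, 82]):
  L0: [69, 22, 82]
  L1: h(69,22)=(69*31+22)%997=167 h(82,82)=(82*31+82)%997=630 -> [167, 630]
  L2: h(167,630)=(167*31+630)%997=822 -> [822]
  root=822
After append 94 (leaves=[69, 22, 82, 94]):
  L0: [69, 22, 82, 94]
  L1: h(69,22)=(69*31+22)%997=167 h(82,94)=(82*31+94)%997=642 -> [167, 642]
  L2: h(167,642)=(167*31+642)%997=834 -> [834]
  root=834
After append 76 (leaves=[69, 22, 82, 94, 76]):
  L0: [69, 22, 82, 94, 76]
  L1: h(69,22)=(69*31+22)%997=167 h(82,94)=(82*31+94)%997=642 h(76,76)=(76*31+76)%997=438 -> [167, 642, 438]
  L2: h(167,642)=(167*31+642)%997=834 h(438,438)=(438*31+438)%997=58 -> [834, 58]
  L3: h(834,58)=(834*31+58)%997=987 -> [987]
  root=987
After append 45 (leaves=[69, 22, 82, 94, 76, 45]):
  L0: [69, 22, 82, 94, 76, 45]
  L1: h(69,22)=(69*31+22)%997=167 h(82,94)=(82*31+94)%997=642 h(76,45)=(76*31+45)%997=407 -> [167, 642, 407]
  L2: h(167,642)=(167*31+642)%997=834 h(407,407)=(407*31+407)%997=63 -> [834, 63]
  L3: h(834,63)=(834*31+63)%997=992 -> [992]
  root=992

Answer: 69 167 822 834 987 992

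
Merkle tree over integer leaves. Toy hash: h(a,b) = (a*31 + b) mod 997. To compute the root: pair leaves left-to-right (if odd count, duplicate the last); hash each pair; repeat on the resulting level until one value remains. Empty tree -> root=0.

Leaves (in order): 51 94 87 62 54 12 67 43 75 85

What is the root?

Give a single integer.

L0: [51, 94, 87, 62, 54, 12, 67, 43, 75, 85]
L1: h(51,94)=(51*31+94)%997=678 h(87,62)=(87*31+62)%997=765 h(54,12)=(54*31+12)%997=689 h(67,43)=(67*31+43)%997=126 h(75,85)=(75*31+85)%997=416 -> [678, 765, 689, 126, 416]
L2: h(678,765)=(678*31+765)%997=846 h(689,126)=(689*31+126)%997=548 h(416,416)=(416*31+416)%997=351 -> [846, 548, 351]
L3: h(846,548)=(846*31+548)%997=852 h(351,351)=(351*31+351)%997=265 -> [852, 265]
L4: h(852,265)=(852*31+265)%997=755 -> [755]

Answer: 755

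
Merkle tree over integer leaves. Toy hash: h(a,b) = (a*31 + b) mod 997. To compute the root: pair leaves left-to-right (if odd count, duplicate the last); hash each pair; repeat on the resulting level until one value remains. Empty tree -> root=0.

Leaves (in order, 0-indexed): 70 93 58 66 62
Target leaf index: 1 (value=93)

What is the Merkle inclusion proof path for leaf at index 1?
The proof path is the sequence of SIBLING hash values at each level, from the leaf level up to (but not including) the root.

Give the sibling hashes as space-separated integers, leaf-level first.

L0 (leaves): [70, 93, 58, 66, 62], target index=1
L1: h(70,93)=(70*31+93)%997=269 [pair 0] h(58,66)=(58*31+66)%997=867 [pair 1] h(62,62)=(62*31+62)%997=987 [pair 2] -> [269, 867, 987]
  Sibling for proof at L0: 70
L2: h(269,867)=(269*31+867)%997=233 [pair 0] h(987,987)=(987*31+987)%997=677 [pair 1] -> [233, 677]
  Sibling for proof at L1: 867
L3: h(233,677)=(233*31+677)%997=921 [pair 0] -> [921]
  Sibling for proof at L2: 677
Root: 921
Proof path (sibling hashes from leaf to root): [70, 867, 677]

Answer: 70 867 677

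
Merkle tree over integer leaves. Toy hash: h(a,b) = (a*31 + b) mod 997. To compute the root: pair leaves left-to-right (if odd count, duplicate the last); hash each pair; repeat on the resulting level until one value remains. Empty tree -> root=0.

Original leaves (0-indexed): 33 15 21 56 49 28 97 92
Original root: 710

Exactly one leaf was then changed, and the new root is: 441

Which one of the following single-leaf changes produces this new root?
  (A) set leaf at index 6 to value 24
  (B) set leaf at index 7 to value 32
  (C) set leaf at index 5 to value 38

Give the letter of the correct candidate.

Answer: A

Derivation:
Original leaves: [33, 15, 21, 56, 49, 28, 97, 92]
Target new root: 441
Try each candidate change and compute the resulting root:
Candidate A: set leaf[6] = 24 -> leaves = [33, 15, 21, 56, 49, 28, 24, 92]
  L0: [33, 15, 21, 56, 49, 28, 24, 92]
  L1: h(33,15)=(33*31+15)%997=41 h(21,56)=(21*31+56)%997=707 h(49,28)=(49*31+28)%997=550 h(24,92)=(24*31+92)%997=836 -> [41, 707, 550, 836]
  L2: h(41,707)=(41*31+707)%997=981 h(550,836)=(550*31+836)%997=937 -> [981, 937]
  L3: h(981,937)=(981*31+937)%997=441 -> [441]
  root = 441 == target 441  ** MATCH **
Candidate B: set leaf[7] = 32 -> leaves = [33, 15, 21, 56, 49, 28, 97, 32]
  L0: [33, 15, 21, 56, 49, 28, 97, 32]
  L1: h(33,15)=(33*31+15)%997=41 h(21,56)=(21*31+56)%997=707 h(49,28)=(49*31+28)%997=550 h(97,32)=(97*31+32)%997=48 -> [41, 707, 550, 48]
  L2: h(41,707)=(41*31+707)%997=981 h(550,48)=(550*31+48)%997=149 -> [981, 149]
  L3: h(981,149)=(981*31+149)%997=650 -> [650]
  root = 650 != target 441
Candidate C: set leaf[5] = 38 -> leaves = [33, 15, 21, 56, 49, 38, 97, 92]
  L0: [33, 15, 21, 56, 49, 38, 97, 92]
  L1: h(33,15)=(33*31+15)%997=41 h(21,56)=(21*31+56)%997=707 h(49,38)=(49*31+38)%997=560 h(97,92)=(97*31+92)%997=108 -> [41, 707, 560, 108]
  L2: h(41,707)=(41*31+707)%997=981 h(560,108)=(560*31+108)%997=519 -> [981, 519]
  L3: h(981,519)=(981*31+519)%997=23 -> [23]
  root = 23 != target 441
Candidate A produces the target root.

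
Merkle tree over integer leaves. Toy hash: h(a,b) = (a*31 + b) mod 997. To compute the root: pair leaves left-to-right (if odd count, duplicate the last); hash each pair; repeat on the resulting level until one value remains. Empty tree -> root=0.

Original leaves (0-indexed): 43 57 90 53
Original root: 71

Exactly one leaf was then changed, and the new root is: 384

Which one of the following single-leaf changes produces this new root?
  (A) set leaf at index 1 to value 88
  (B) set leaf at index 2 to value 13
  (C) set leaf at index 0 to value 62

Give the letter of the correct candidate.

Answer: C

Derivation:
Original leaves: [43, 57, 90, 53]
Target new root: 384
Try each candidate change and compute the resulting root:
Candidate A: set leaf[1] = 88 -> leaves = [43, 88, 90, 53]
  L0: [43, 88, 90, 53]
  L1: h(43,88)=(43*31+88)%997=424 h(90,53)=(90*31+53)%997=849 -> [424, 849]
  L2: h(424,849)=(424*31+849)%997=35 -> [35]
  root = 35 != target 384
Candidate B: set leaf[2] = 13 -> leaves = [43, 57, 13, 53]
  L0: [43, 57, 13, 53]
  L1: h(43,57)=(43*31+57)%997=393 h(13,53)=(13*31+53)%997=456 -> [393, 456]
  L2: h(393,456)=(393*31+456)%997=675 -> [675]
  root = 675 != target 384
Candidate C: set leaf[0] = 62 -> leaves = [62, 57, 90, 53]
  L0: [62, 57, 90, 53]
  L1: h(62,57)=(62*31+57)%997=982 h(90,53)=(90*31+53)%997=849 -> [982, 849]
  L2: h(982,849)=(982*31+849)%997=384 -> [384]
  root = 384 == target 384  ** MATCH **
Candidate C produces the target root.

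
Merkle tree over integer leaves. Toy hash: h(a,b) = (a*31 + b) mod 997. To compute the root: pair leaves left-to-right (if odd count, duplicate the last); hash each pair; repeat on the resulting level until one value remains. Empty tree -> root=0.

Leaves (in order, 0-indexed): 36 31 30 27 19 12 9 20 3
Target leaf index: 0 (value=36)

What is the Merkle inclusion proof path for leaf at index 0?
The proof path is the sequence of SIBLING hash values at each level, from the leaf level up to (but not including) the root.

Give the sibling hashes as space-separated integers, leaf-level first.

L0 (leaves): [36, 31, 30, 27, 19, 12, 9, 20, 3], target index=0
L1: h(36,31)=(36*31+31)%997=150 [pair 0] h(30,27)=(30*31+27)%997=957 [pair 1] h(19,12)=(19*31+12)%997=601 [pair 2] h(9,20)=(9*31+20)%997=299 [pair 3] h(3,3)=(3*31+3)%997=96 [pair 4] -> [150, 957, 601, 299, 96]
  Sibling for proof at L0: 31
L2: h(150,957)=(150*31+957)%997=622 [pair 0] h(601,299)=(601*31+299)%997=984 [pair 1] h(96,96)=(96*31+96)%997=81 [pair 2] -> [622, 984, 81]
  Sibling for proof at L1: 957
L3: h(622,984)=(622*31+984)%997=326 [pair 0] h(81,81)=(81*31+81)%997=598 [pair 1] -> [326, 598]
  Sibling for proof at L2: 984
L4: h(326,598)=(326*31+598)%997=734 [pair 0] -> [734]
  Sibling for proof at L3: 598
Root: 734
Proof path (sibling hashes from leaf to root): [31, 957, 984, 598]

Answer: 31 957 984 598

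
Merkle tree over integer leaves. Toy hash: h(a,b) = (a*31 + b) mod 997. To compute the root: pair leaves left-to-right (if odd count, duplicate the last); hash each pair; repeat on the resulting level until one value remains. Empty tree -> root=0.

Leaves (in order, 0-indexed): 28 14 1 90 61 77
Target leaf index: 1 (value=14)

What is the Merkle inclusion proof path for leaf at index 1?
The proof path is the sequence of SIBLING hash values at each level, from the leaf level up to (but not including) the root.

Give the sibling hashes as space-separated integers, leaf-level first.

Answer: 28 121 165

Derivation:
L0 (leaves): [28, 14, 1, 90, 61, 77], target index=1
L1: h(28,14)=(28*31+14)%997=882 [pair 0] h(1,90)=(1*31+90)%997=121 [pair 1] h(61,77)=(61*31+77)%997=971 [pair 2] -> [882, 121, 971]
  Sibling for proof at L0: 28
L2: h(882,121)=(882*31+121)%997=544 [pair 0] h(971,971)=(971*31+971)%997=165 [pair 1] -> [544, 165]
  Sibling for proof at L1: 121
L3: h(544,165)=(544*31+165)%997=80 [pair 0] -> [80]
  Sibling for proof at L2: 165
Root: 80
Proof path (sibling hashes from leaf to root): [28, 121, 165]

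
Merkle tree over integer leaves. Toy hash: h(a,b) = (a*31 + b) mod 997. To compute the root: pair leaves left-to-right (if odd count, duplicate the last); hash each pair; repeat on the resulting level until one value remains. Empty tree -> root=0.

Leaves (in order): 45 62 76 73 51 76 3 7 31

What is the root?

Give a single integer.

Answer: 529

Derivation:
L0: [45, 62, 76, 73, 51, 76, 3, 7, 31]
L1: h(45,62)=(45*31+62)%997=460 h(76,73)=(76*31+73)%997=435 h(51,76)=(51*31+76)%997=660 h(3,7)=(3*31+7)%997=100 h(31,31)=(31*31+31)%997=992 -> [460, 435, 660, 100, 992]
L2: h(460,435)=(460*31+435)%997=737 h(660,100)=(660*31+100)%997=620 h(992,992)=(992*31+992)%997=837 -> [737, 620, 837]
L3: h(737,620)=(737*31+620)%997=536 h(837,837)=(837*31+837)%997=862 -> [536, 862]
L4: h(536,862)=(536*31+862)%997=529 -> [529]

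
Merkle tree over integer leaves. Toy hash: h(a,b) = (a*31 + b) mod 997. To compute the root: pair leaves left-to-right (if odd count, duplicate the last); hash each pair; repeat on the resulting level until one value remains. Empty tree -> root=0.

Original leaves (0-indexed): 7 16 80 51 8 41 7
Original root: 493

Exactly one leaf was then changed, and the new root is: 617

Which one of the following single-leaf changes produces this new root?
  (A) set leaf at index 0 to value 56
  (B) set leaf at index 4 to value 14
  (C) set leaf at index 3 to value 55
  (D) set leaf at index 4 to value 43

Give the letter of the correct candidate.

Answer: C

Derivation:
Original leaves: [7, 16, 80, 51, 8, 41, 7]
Target new root: 617
Try each candidate change and compute the resulting root:
Candidate A: set leaf[0] = 56 -> leaves = [56, 16, 80, 51, 8, 41, 7]
  L0: [56, 16, 80, 51, 8, 41, 7]
  L1: h(56,16)=(56*31+16)%997=755 h(80,51)=(80*31+51)%997=537 h(8,41)=(8*31+41)%997=289 h(7,7)=(7*31+7)%997=224 -> [755, 537, 289, 224]
  L2: h(755,537)=(755*31+537)%997=14 h(289,224)=(289*31+224)%997=210 -> [14, 210]
  L3: h(14,210)=(14*31+210)%997=644 -> [644]
  root = 644 != target 617
Candidate B: set leaf[4] = 14 -> leaves = [7, 16, 80, 51, 14, 41, 7]
  L0: [7, 16, 80, 51, 14, 41, 7]
  L1: h(7,16)=(7*31+16)%997=233 h(80,51)=(80*31+51)%997=537 h(14,41)=(14*31+41)%997=475 h(7,7)=(7*31+7)%997=224 -> [233, 537, 475, 224]
  L2: h(233,537)=(233*31+537)%997=781 h(475,224)=(475*31+224)%997=991 -> [781, 991]
  L3: h(781,991)=(781*31+991)%997=277 -> [277]
  root = 277 != target 617
Candidate C: set leaf[3] = 55 -> leaves = [7, 16, 80, 55, 8, 41, 7]
  L0: [7, 16, 80, 55, 8, 41, 7]
  L1: h(7,16)=(7*31+16)%997=233 h(80,55)=(80*31+55)%997=541 h(8,41)=(8*31+41)%997=289 h(7,7)=(7*31+7)%997=224 -> [233, 541, 289, 224]
  L2: h(233,541)=(233*31+541)%997=785 h(289,224)=(289*31+224)%997=210 -> [785, 210]
  L3: h(785,210)=(785*31+210)%997=617 -> [617]
  root = 617 == target 617  ** MATCH **
Candidate D: set leaf[4] = 43 -> leaves = [7, 16, 80, 51, 43, 41, 7]
  L0: [7, 16, 80, 51, 43, 41, 7]
  L1: h(7,16)=(7*31+16)%997=233 h(80,51)=(80*31+51)%997=537 h(43,41)=(43*31+41)%997=377 h(7,7)=(7*31+7)%997=224 -> [233, 537, 377, 224]
  L2: h(233,537)=(233*31+537)%997=781 h(377,224)=(377*31+224)%997=944 -> [781, 944]
  L3: h(781,944)=(781*31+944)%997=230 -> [230]
  root = 230 != target 617
Candidate C produces the target root.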